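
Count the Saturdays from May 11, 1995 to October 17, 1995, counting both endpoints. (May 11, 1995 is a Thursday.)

23

May 11, 1995 is a Thursday; the first Saturday on or after it is May 13, 1995 (2 days later).
From May 13, 1995 to October 17, 1995: 18 + 30 + 31 + 31 + 30 + 17 = 157 days (rest of May, June, July, August, September, October).
157 ÷ 7 = 22 full weeks with remainder 3, so 22 more Saturdays after the first → 23.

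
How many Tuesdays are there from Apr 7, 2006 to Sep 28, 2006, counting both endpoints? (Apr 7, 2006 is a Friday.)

25

Apr 7, 2006 is a Friday; the first Tuesday on or after it is Apr 11, 2006 (4 days later).
From Apr 11, 2006 to Sep 28, 2006: 19 + 31 + 30 + 31 + 31 + 28 = 170 days (rest of Apr, May, Jun, Jul, Aug, Sep).
170 ÷ 7 = 24 full weeks with remainder 2, so 24 more Tuesdays after the first → 25.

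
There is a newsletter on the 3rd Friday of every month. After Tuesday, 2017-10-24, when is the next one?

2017-11-17

October 2017 starts on a Sunday; its first Friday is the 6th, so the 3rd Friday is the 20th — 2017-10-20.
That is not after 2017-10-24, so look at November 2017.
November 2017 starts on a Wednesday; its first Friday is the 3rd, so the 3rd Friday is the 17th — 2017-11-17.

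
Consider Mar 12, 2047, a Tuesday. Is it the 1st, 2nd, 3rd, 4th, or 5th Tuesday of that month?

2nd

Day 12 falls in week ⌈12/7⌉ of the month.
Days 1–7 hold the 1st Tuesday, 8–14 the 2nd, 15–21 the 3rd, 22–28 the 4th, 29–31 the 5th.
12 is in the range for the 2nd.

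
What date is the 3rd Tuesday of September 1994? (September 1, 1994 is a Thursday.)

September 1994 begins on a Thursday, so the first Tuesday is September 6 (5 days later).
The 3rd Tuesday is 2 weeks later: 6 + 14 = 20.

September 20, 1994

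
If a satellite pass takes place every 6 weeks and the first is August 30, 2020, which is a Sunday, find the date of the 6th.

March 28, 2021

The 6th occurrence is 5 intervals after the first: 5 × 42 = 210 days after August 30, 2020.
August has 31 days — 1 day to the end of August leaves 209.
September has 30 days (179 left).
October has 31 days (148 left).
November has 30 days (118 left).
December has 31 days (87 left).
January has 31 days (56 left).
February has 28 days (28 left).
28 days into March → March 28, 2021.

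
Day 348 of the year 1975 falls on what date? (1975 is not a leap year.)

December 14, 1975

January has 31 days (348 − 31 = 317 remain).
February has 28 days (317 − 28 = 289 remain).
March has 31 days (289 − 31 = 258 remain).
April has 30 days (258 − 30 = 228 remain).
May has 31 days (228 − 31 = 197 remain).
June has 30 days (197 − 30 = 167 remain).
July has 31 days (167 − 31 = 136 remain).
August has 31 days (136 − 31 = 105 remain).
September has 30 days (105 − 30 = 75 remain).
October has 31 days (75 − 31 = 44 remain).
November has 30 days (44 − 30 = 14 remain).
14 into December → December 14.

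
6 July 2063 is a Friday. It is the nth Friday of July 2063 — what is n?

1st

Day 6 falls in week ⌈6/7⌉ of the month.
Days 1–7 hold the 1st Friday, 8–14 the 2nd, 15–21 the 3rd, 22–28 the 4th, 29–31 the 5th.
6 is in the range for the 1st.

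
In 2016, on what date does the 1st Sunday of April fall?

3 April 2016

The first Sunday of April 2016 is April 3.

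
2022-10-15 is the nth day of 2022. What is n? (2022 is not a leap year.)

Days in months before October: 31 + 28 + 31 + 30 + 31 + 30 + 31 + 31 + 30 = 273.
Plus 15 days into October → day 288.

288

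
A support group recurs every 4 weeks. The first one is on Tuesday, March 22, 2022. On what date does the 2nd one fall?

The 2nd occurrence is 1 interval after the first: 1 × 28 = 28 days after March 22, 2022.
March has 31 days — 9 days to the end of March leaves 19.
19 days into April → April 19, 2022.

April 19, 2022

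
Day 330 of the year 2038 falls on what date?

November 26, 2038

January has 31 days (330 − 31 = 299 remain).
February has 28 days (299 − 28 = 271 remain).
March has 31 days (271 − 31 = 240 remain).
April has 30 days (240 − 30 = 210 remain).
May has 31 days (210 − 31 = 179 remain).
June has 30 days (179 − 30 = 149 remain).
July has 31 days (149 − 31 = 118 remain).
August has 31 days (118 − 31 = 87 remain).
September has 30 days (87 − 30 = 57 remain).
October has 31 days (57 − 31 = 26 remain).
26 into November → November 26.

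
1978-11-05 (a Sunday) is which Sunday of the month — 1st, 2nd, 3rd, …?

1st

Day 5 falls in week ⌈5/7⌉ of the month.
Days 1–7 hold the 1st Sunday, 8–14 the 2nd, 15–21 the 3rd, 22–28 the 4th, 29–31 the 5th.
5 is in the range for the 1st.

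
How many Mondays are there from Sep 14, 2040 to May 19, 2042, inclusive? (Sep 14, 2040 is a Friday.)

88

Sep 14, 2040 is a Friday; the first Monday on or after it is Sep 17, 2040 (3 days later).
From Sep 17, 2040 to May 19, 2042: 105 + 365 + 139 = 609 days (rest of 2040, 2041, to May 19, 2042 in 2042).
609 ÷ 7 = 87 full weeks with remainder 0, so 87 more Mondays after the first → 88.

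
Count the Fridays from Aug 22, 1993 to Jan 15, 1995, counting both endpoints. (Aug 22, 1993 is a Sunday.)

73

Aug 22, 1993 is a Sunday; the first Friday on or after it is Aug 27, 1993 (5 days later).
From Aug 27, 1993 to Jan 15, 1995: 126 + 365 + 15 = 506 days (rest of 1993, 1994, to Jan 15, 1995 in 1995).
506 ÷ 7 = 72 full weeks with remainder 2, so 72 more Fridays after the first → 73.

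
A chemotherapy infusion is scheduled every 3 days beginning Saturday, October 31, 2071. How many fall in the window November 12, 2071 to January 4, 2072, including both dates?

18

Occurrences land 3·i days after October 31, 2071 for i = 0, 1, 2, …
November 12, 2071 is 12 days after the start; 12 ÷ 3 = 4 remainder 0. First occurrence in the window: #5 on November 12, 2071 (4×3 = 12 days in).
January 4, 2072 is 65 days after the start; 65 ÷ 3 = 21 remainder 2. Last occurrence in the window: #22 on January 2, 2072.
Occurrences #5 through #22: 18 in total.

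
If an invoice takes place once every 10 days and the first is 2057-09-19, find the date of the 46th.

The 46th occurrence is 45 intervals after the first: 45 × 10 = 450 days after 2057-09-19.
September has 30 days — 11 days to the end of September leaves 439.
From end of September to end of 2057 is 92 days (347 left).
January has 31 days (316 left).
February has 28 days (288 left).
March has 31 days (257 left).
April has 30 days (227 left).
May has 31 days (196 left).
June has 30 days (166 left).
July has 31 days (135 left).
August has 31 days (104 left).
September has 30 days (74 left).
October has 31 days (43 left).
November has 30 days (13 left).
13 days into December → 2058-12-13.

2058-12-13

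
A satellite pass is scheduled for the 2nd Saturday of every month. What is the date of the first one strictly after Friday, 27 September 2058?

12 October 2058

September 2058 starts on a Sunday; its first Saturday is the 7th, so the 2nd Saturday is the 14th — 14 September 2058.
That is not after 27 September 2058, so look at October 2058.
October 2058 starts on a Tuesday; its first Saturday is the 5th, so the 2nd Saturday is the 12th — 12 October 2058.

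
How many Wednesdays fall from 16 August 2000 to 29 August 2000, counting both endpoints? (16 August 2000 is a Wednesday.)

16 August 2000 is a Wednesday; the first Wednesday on or after it is 16 August 2000.
From 16 August 2000 to 29 August 2000 is 29 − 16 = 13 days.
13 ÷ 7 = 1 full weeks with remainder 6, so 1 more Wednesdays after the first → 2.

2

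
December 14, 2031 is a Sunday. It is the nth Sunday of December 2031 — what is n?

2nd

Day 14 falls in week ⌈14/7⌉ of the month.
Days 1–7 hold the 1st Sunday, 8–14 the 2nd, 15–21 the 3rd, 22–28 the 4th, 29–31 the 5th.
14 is in the range for the 2nd.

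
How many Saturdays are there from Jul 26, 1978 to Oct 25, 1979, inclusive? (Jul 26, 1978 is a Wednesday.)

65

Jul 26, 1978 is a Wednesday; the first Saturday on or after it is Jul 29, 1978 (3 days later).
From Jul 29, 1978 to Oct 25, 1979: 155 + 298 = 453 days (rest of 1978, to Oct 25, 1979 in 1979).
453 ÷ 7 = 64 full weeks with remainder 5, so 64 more Saturdays after the first → 65.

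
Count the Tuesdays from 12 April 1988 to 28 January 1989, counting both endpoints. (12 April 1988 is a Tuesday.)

42

12 April 1988 is a Tuesday; the first Tuesday on or after it is 12 April 1988.
From 12 April 1988 to 28 January 1989: 18 + 31 + 30 + 31 + 31 + 30 + 31 + 30 + 31 + 28 = 291 days (rest of April, May, June, July, August, September, October, November, December, January).
291 ÷ 7 = 41 full weeks with remainder 4, so 41 more Tuesdays after the first → 42.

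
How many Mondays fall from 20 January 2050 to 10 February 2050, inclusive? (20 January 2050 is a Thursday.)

3

20 January 2050 is a Thursday; the first Monday on or after it is 24 January 2050 (4 days later).
From 24 January 2050 to 10 February 2050: 7 + 10 = 17 days (rest of January, February).
17 ÷ 7 = 2 full weeks with remainder 3, so 2 more Mondays after the first → 3.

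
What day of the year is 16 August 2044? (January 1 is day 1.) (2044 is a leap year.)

Days in months before August: 31 + 29 + 31 + 30 + 31 + 30 + 31 = 213.
Plus 16 days into August → day 229.

229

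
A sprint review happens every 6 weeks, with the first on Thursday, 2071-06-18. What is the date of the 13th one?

2072-11-03

The 13th occurrence is 12 intervals after the first: 12 × 42 = 504 days after 2071-06-18.
June has 30 days — 12 days to the end of June leaves 492.
From end of June to end of 2071 is 184 days (308 left).
January has 31 days (277 left).
February has 29 days (248 left).
March has 31 days (217 left).
April has 30 days (187 left).
May has 31 days (156 left).
June has 30 days (126 left).
July has 31 days (95 left).
August has 31 days (64 left).
September has 30 days (34 left).
October has 31 days (3 left).
3 days into November → 2072-11-03.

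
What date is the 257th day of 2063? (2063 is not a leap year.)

January has 31 days (257 − 31 = 226 remain).
February has 28 days (226 − 28 = 198 remain).
March has 31 days (198 − 31 = 167 remain).
April has 30 days (167 − 30 = 137 remain).
May has 31 days (137 − 31 = 106 remain).
June has 30 days (106 − 30 = 76 remain).
July has 31 days (76 − 31 = 45 remain).
August has 31 days (45 − 31 = 14 remain).
14 into September → September 14.

September 14, 2063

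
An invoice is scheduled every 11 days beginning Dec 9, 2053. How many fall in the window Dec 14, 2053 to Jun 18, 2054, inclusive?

Occurrences land 11·i days after Dec 9, 2053 for i = 0, 1, 2, …
Dec 14, 2053 is 5 days after the start; 5 ÷ 11 = 0 remainder 5; since the remainder is 5, round up to i = 1. First occurrence in the window: #2 on Dec 20, 2053 (1×11 = 11 days in).
Jun 18, 2054 is 191 days after the start; 191 ÷ 11 = 17 remainder 4. Last occurrence in the window: #18 on Jun 14, 2054.
Occurrences #2 through #18: 17 in total.

17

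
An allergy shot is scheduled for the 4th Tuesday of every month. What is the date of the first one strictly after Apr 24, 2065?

Apr 28, 2065

Apr 2065 starts on a Wednesday; its first Tuesday is the 7th, so the 4th Tuesday is the 28th — Apr 28, 2065.
Apr 28, 2065 is after Apr 24, 2065, so that is the next one.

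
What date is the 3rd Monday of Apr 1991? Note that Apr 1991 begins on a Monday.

Apr 15, 1991

Apr 1991 begins on a Monday, so the first Monday is Apr 1.
The 3rd Monday is 2 weeks later: 1 + 14 = 15.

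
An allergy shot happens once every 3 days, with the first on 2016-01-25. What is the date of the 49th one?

The 49th occurrence is 48 intervals after the first: 48 × 3 = 144 days after 2016-01-25.
January has 31 days — 6 days to the end of January leaves 138.
February has 29 days (109 left).
March has 31 days (78 left).
April has 30 days (48 left).
May has 31 days (17 left).
17 days into June → 2016-06-17.

2016-06-17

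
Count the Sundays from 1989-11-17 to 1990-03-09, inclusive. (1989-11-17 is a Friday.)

1989-11-17 is a Friday; the first Sunday on or after it is 1989-11-19 (2 days later).
From 1989-11-19 to 1990-03-09: 11 + 31 + 31 + 28 + 9 = 110 days (rest of November, December, January, February, March).
110 ÷ 7 = 15 full weeks with remainder 5, so 15 more Sundays after the first → 16.

16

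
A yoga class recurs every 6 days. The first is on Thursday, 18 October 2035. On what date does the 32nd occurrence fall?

21 April 2036

The 32nd occurrence is 31 intervals after the first: 31 × 6 = 186 days after 18 October 2035.
October has 31 days — 13 days to the end of October leaves 173.
November has 30 days (143 left).
December has 31 days (112 left).
January has 31 days (81 left).
February has 29 days (52 left).
March has 31 days (21 left).
21 days into April → 21 April 2036.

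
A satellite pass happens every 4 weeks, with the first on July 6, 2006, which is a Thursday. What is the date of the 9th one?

February 15, 2007

The 9th occurrence is 8 intervals after the first: 8 × 28 = 224 days after July 6, 2006.
July has 31 days — 25 days to the end of July leaves 199.
August has 31 days (168 left).
September has 30 days (138 left).
October has 31 days (107 left).
November has 30 days (77 left).
December has 31 days (46 left).
January has 31 days (15 left).
15 days into February → February 15, 2007.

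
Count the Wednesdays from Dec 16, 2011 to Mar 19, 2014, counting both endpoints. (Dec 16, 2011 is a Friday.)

118

Dec 16, 2011 is a Friday; the first Wednesday on or after it is Dec 21, 2011 (5 days later).
From Dec 21, 2011 to Mar 19, 2014: 10 + 366 + 365 + 78 = 819 days (rest of 2011, 2012, 2013, to Mar 19, 2014 in 2014).
819 ÷ 7 = 117 full weeks with remainder 0, so 117 more Wednesdays after the first → 118.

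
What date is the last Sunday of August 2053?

August 2053 begins on a Friday, so the first Sunday is August 3 (2 days later).
August 2053 has 31 days. Adding weeks: 3, 10, 17, 24, 31 — the last one ≤ 31 is the 31st.

31 August 2053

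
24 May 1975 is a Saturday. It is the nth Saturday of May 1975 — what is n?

Day 24 falls in week ⌈24/7⌉ of the month.
Days 1–7 hold the 1st Saturday, 8–14 the 2nd, 15–21 the 3rd, 22–28 the 4th, 29–31 the 5th.
24 is in the range for the 4th.

4th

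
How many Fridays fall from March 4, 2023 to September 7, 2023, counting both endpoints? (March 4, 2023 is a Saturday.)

March 4, 2023 is a Saturday; the first Friday on or after it is March 10, 2023 (6 days later).
From March 10, 2023 to September 7, 2023: 21 + 30 + 31 + 30 + 31 + 31 + 7 = 181 days (rest of March, April, May, June, July, August, September).
181 ÷ 7 = 25 full weeks with remainder 6, so 25 more Fridays after the first → 26.

26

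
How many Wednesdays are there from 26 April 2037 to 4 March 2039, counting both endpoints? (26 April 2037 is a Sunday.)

97

26 April 2037 is a Sunday; the first Wednesday on or after it is 29 April 2037 (3 days later).
From 29 April 2037 to 4 March 2039: 246 + 365 + 63 = 674 days (rest of 2037, 2038, to 4 March 2039 in 2039).
674 ÷ 7 = 96 full weeks with remainder 2, so 96 more Wednesdays after the first → 97.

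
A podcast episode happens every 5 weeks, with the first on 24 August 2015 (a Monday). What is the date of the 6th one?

The 6th occurrence is 5 intervals after the first: 5 × 35 = 175 days after 24 August 2015.
August has 31 days — 7 days to the end of August leaves 168.
September has 30 days (138 left).
October has 31 days (107 left).
November has 30 days (77 left).
December has 31 days (46 left).
January has 31 days (15 left).
15 days into February → 15 February 2016.

15 February 2016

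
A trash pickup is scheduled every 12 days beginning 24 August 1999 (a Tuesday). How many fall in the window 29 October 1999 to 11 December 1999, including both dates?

4

Occurrences land 12·i days after 24 August 1999 for i = 0, 1, 2, …
29 October 1999 is 66 days after the start; 66 ÷ 12 = 5 remainder 6; since the remainder is 6, round up to i = 6. First occurrence in the window: #7 on 4 November 1999 (6×12 = 72 days in).
11 December 1999 is 109 days after the start; 109 ÷ 12 = 9 remainder 1. Last occurrence in the window: #10 on 10 December 1999.
Occurrences #7 through #10: 4 in total.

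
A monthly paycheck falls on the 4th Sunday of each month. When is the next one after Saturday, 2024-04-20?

April 2024 starts on a Monday; its first Sunday is the 7th, so the 4th Sunday is the 28th — 2024-04-28.
2024-04-28 is after 2024-04-20, so that is the next one.

2024-04-28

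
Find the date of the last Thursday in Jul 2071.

The first Thursday of Jul 2071 is Jul 2.
Jul 2071 has 31 days. Adding weeks: 2, 9, 16, 23, 30 — the last one ≤ 31 is the 30th.

Jul 30, 2071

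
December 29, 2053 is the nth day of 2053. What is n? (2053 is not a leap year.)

Days in months before December: 31 + 28 + 31 + 30 + 31 + 30 + 31 + 31 + 30 + 31 + 30 = 334.
Plus 29 days into December → day 363.

363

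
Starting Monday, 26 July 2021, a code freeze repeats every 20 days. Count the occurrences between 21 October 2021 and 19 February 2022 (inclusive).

6

Occurrences land 20·i days after 26 July 2021 for i = 0, 1, 2, …
21 October 2021 is 87 days after the start; 87 ÷ 20 = 4 remainder 7; since the remainder is 7, round up to i = 5. First occurrence in the window: #6 on 3 November 2021 (5×20 = 100 days in).
19 February 2022 is 208 days after the start; 208 ÷ 20 = 10 remainder 8. Last occurrence in the window: #11 on 11 February 2022.
Occurrences #6 through #11: 6 in total.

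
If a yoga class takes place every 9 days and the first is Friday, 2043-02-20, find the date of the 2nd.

2043-03-01

The 2nd occurrence is 1 interval after the first: 1 × 9 = 9 days after 2043-02-20.
February has 28 days — 8 days to the end of February leaves 1.
1 day into March → 2043-03-01.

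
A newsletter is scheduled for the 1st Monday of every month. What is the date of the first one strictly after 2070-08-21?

2070-09-01

August 2070 starts on a Friday, so its 1st Monday is 2070-08-04 (3 days in).
That is not after 2070-08-21, so look at September 2070.
September 2070 starts on a Monday, so its 1st Monday is 2070-09-01.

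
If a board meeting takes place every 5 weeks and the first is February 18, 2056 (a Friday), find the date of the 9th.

The 9th occurrence is 8 intervals after the first: 8 × 35 = 280 days after February 18, 2056.
February has 29 days — 11 days to the end of February leaves 269.
March has 31 days (238 left).
April has 30 days (208 left).
May has 31 days (177 left).
June has 30 days (147 left).
July has 31 days (116 left).
August has 31 days (85 left).
September has 30 days (55 left).
October has 31 days (24 left).
24 days into November → November 24, 2056.

November 24, 2056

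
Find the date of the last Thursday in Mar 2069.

Mar 28, 2069

The first Thursday of Mar 2069 is Mar 7.
Mar 2069 has 31 days. Adding weeks: 7, 14, 21, 28 — the last one ≤ 31 is the 28th.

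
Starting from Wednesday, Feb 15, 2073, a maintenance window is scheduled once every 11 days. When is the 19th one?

Sep 1, 2073

The 19th occurrence is 18 intervals after the first: 18 × 11 = 198 days after Feb 15, 2073.
Feb has 28 days — 13 days to the end of Feb leaves 185.
Mar has 31 days (154 left).
Apr has 30 days (124 left).
May has 31 days (93 left).
Jun has 30 days (63 left).
Jul has 31 days (32 left).
Aug has 31 days (1 left).
1 day into Sep → Sep 1, 2073.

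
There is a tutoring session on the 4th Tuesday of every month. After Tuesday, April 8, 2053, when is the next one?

April 22, 2053

April 2053 starts on a Tuesday; its first Tuesday is the 1st, so the 4th Tuesday is the 22nd — April 22, 2053.
April 22, 2053 is after April 8, 2053, so that is the next one.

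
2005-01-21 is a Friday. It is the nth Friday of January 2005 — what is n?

Day 21 falls in week ⌈21/7⌉ of the month.
Days 1–7 hold the 1st Friday, 8–14 the 2nd, 15–21 the 3rd, 22–28 the 4th, 29–31 the 5th.
21 is in the range for the 3rd.

3rd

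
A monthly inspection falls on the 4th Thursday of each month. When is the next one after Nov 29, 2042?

Nov 2042 starts on a Saturday; its first Thursday is the 6th, so the 4th Thursday is the 27th — Nov 27, 2042.
That is not after Nov 29, 2042, so look at Dec 2042.
Dec 2042 starts on a Monday; its first Thursday is the 4th, so the 4th Thursday is the 25th — Dec 25, 2042.

Dec 25, 2042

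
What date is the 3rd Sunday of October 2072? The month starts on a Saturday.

October 2072 begins on a Saturday, so the first Sunday is October 2 (1 day later).
The 3rd Sunday is 2 weeks later: 2 + 14 = 16.

2072-10-16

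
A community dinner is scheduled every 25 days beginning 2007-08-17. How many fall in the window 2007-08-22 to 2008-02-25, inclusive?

7

Occurrences land 25·i days after 2007-08-17 for i = 0, 1, 2, …
2007-08-22 is 5 days after the start; 5 ÷ 25 = 0 remainder 5; since the remainder is 5, round up to i = 1. First occurrence in the window: #2 on 2007-09-11 (1×25 = 25 days in).
2008-02-25 is 192 days after the start; 192 ÷ 25 = 7 remainder 17. Last occurrence in the window: #8 on 2008-02-08.
Occurrences #2 through #8: 7 in total.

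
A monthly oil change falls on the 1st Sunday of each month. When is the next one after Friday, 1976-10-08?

1976-11-07

October 1976 starts on a Friday, so its 1st Sunday is 1976-10-03 (2 days in).
That is not after 1976-10-08, so look at November 1976.
November 1976 starts on a Monday, so its 1st Sunday is 1976-11-07 (6 days in).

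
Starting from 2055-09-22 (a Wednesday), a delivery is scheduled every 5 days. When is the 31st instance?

The 31st occurrence is 30 intervals after the first: 30 × 5 = 150 days after 2055-09-22.
September has 30 days — 8 days to the end of September leaves 142.
October has 31 days (111 left).
November has 30 days (81 left).
December has 31 days (50 left).
January has 31 days (19 left).
19 days into February → 2056-02-19.

2056-02-19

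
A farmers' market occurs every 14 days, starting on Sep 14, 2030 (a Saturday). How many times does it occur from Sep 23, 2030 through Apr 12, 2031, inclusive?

15

Occurrences land 14·i days after Sep 14, 2030 for i = 0, 1, 2, …
Sep 23, 2030 is 9 days after the start; 9 ÷ 14 = 0 remainder 9; since the remainder is 9, round up to i = 1. First occurrence in the window: #2 on Sep 28, 2030 (1×14 = 14 days in).
Apr 12, 2031 is 210 days after the start; 210 ÷ 14 = 15 remainder 0. Last occurrence in the window: #16 on Apr 12, 2031.
Occurrences #2 through #16: 15 in total.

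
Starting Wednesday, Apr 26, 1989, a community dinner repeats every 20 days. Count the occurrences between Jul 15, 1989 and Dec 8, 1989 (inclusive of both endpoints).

8

Occurrences land 20·i days after Apr 26, 1989 for i = 0, 1, 2, …
Jul 15, 1989 is 80 days after the start; 80 ÷ 20 = 4 remainder 0. First occurrence in the window: #5 on Jul 15, 1989 (4×20 = 80 days in).
Dec 8, 1989 is 226 days after the start; 226 ÷ 20 = 11 remainder 6. Last occurrence in the window: #12 on Dec 2, 1989.
Occurrences #5 through #12: 8 in total.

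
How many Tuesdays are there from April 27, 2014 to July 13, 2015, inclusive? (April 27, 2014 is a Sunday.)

63

April 27, 2014 is a Sunday; the first Tuesday on or after it is April 29, 2014 (2 days later).
From April 29, 2014 to July 13, 2015: 246 + 194 = 440 days (rest of 2014, to July 13, 2015 in 2015).
440 ÷ 7 = 62 full weeks with remainder 6, so 62 more Tuesdays after the first → 63.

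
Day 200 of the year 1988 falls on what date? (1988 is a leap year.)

July 18, 1988

January has 31 days (200 − 31 = 169 remain).
February has 29 days (169 − 29 = 140 remain).
March has 31 days (140 − 31 = 109 remain).
April has 30 days (109 − 30 = 79 remain).
May has 31 days (79 − 31 = 48 remain).
June has 30 days (48 − 30 = 18 remain).
18 into July → July 18.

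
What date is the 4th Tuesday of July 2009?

July 28, 2009

July 2009 begins on a Wednesday, so the first Tuesday is July 7 (6 days later).
The 4th Tuesday is 3 weeks later: 7 + 21 = 28.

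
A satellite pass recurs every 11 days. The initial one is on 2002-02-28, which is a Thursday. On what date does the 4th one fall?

2002-04-02

The 4th occurrence is 3 intervals after the first: 3 × 11 = 33 days after 2002-02-28.
February has 28 days — 0 days to the end of February leaves 33.
March has 31 days (2 left).
2 days into April → 2002-04-02.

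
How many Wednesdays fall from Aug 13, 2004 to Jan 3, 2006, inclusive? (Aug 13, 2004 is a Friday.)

72

Aug 13, 2004 is a Friday; the first Wednesday on or after it is Aug 18, 2004 (5 days later).
From Aug 18, 2004 to Jan 3, 2006: 135 + 365 + 3 = 503 days (rest of 2004, 2005, to Jan 3, 2006 in 2006).
503 ÷ 7 = 71 full weeks with remainder 6, so 71 more Wednesdays after the first → 72.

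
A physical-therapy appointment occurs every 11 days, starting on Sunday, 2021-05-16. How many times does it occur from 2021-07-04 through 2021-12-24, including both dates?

Occurrences land 11·i days after 2021-05-16 for i = 0, 1, 2, …
2021-07-04 is 49 days after the start; 49 ÷ 11 = 4 remainder 5; since the remainder is 5, round up to i = 5. First occurrence in the window: #6 on 2021-07-10 (5×11 = 55 days in).
2021-12-24 is 222 days after the start; 222 ÷ 11 = 20 remainder 2. Last occurrence in the window: #21 on 2021-12-22.
Occurrences #6 through #21: 16 in total.

16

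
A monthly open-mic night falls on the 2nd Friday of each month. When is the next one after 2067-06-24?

2067-07-08

June 2067 starts on a Wednesday; its first Friday is the 3rd, so the 2nd Friday is the 10th — 2067-06-10.
That is not after 2067-06-24, so look at July 2067.
July 2067 starts on a Friday; its first Friday is the 1st, so the 2nd Friday is the 8th — 2067-07-08.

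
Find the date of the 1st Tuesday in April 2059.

The first Tuesday of April 2059 is April 1.

2059-04-01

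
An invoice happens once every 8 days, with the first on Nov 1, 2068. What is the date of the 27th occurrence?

The 27th occurrence is 26 intervals after the first: 26 × 8 = 208 days after Nov 1, 2068.
Nov has 30 days — 29 days to the end of Nov leaves 179.
Dec has 31 days (148 left).
Jan has 31 days (117 left).
Feb has 28 days (89 left).
Mar has 31 days (58 left).
Apr has 30 days (28 left).
28 days into May → May 28, 2069.

May 28, 2069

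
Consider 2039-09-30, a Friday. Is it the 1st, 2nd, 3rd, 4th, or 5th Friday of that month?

5th

Day 30 falls in week ⌈30/7⌉ of the month.
Days 1–7 hold the 1st Friday, 8–14 the 2nd, 15–21 the 3rd, 22–28 the 4th, 29–31 the 5th.
30 is in the range for the 5th.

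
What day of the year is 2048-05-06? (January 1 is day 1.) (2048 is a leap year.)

127

Days in months before May: 31 + 29 + 31 + 30 = 121.
Plus 6 days into May → day 127.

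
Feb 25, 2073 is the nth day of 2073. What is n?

56

Days in months before Feb: 31 = 31.
Plus 25 days into Feb → day 56.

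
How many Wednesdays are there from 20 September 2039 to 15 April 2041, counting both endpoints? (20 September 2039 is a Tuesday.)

82

20 September 2039 is a Tuesday; the first Wednesday on or after it is 21 September 2039 (1 day later).
From 21 September 2039 to 15 April 2041: 101 + 366 + 105 = 572 days (rest of 2039, 2040, to 15 April 2041 in 2041).
572 ÷ 7 = 81 full weeks with remainder 5, so 81 more Wednesdays after the first → 82.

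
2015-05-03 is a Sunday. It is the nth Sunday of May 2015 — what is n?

1st

Day 3 falls in week ⌈3/7⌉ of the month.
Days 1–7 hold the 1st Sunday, 8–14 the 2nd, 15–21 the 3rd, 22–28 the 4th, 29–31 the 5th.
3 is in the range for the 1st.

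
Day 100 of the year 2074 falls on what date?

January has 31 days (100 − 31 = 69 remain).
February has 28 days (69 − 28 = 41 remain).
March has 31 days (41 − 31 = 10 remain).
10 into April → April 10.

April 10, 2074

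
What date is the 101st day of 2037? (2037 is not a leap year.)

April 11, 2037

January has 31 days (101 − 31 = 70 remain).
February has 28 days (70 − 28 = 42 remain).
March has 31 days (42 − 31 = 11 remain).
11 into April → April 11.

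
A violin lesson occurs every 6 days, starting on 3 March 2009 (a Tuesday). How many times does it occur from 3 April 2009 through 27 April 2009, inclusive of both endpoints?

4

Occurrences land 6·i days after 3 March 2009 for i = 0, 1, 2, …
3 April 2009 is 31 days after the start; 31 ÷ 6 = 5 remainder 1; since the remainder is 1, round up to i = 6. First occurrence in the window: #7 on 8 April 2009 (6×6 = 36 days in).
27 April 2009 is 55 days after the start; 55 ÷ 6 = 9 remainder 1. Last occurrence in the window: #10 on 26 April 2009.
Occurrences #7 through #10: 4 in total.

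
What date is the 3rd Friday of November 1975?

November 1975 begins on a Saturday, so the first Friday is November 7 (6 days later).
The 3rd Friday is 2 weeks later: 7 + 14 = 21.

1975-11-21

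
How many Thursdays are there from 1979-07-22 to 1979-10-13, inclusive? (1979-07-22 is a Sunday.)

1979-07-22 is a Sunday; the first Thursday on or after it is 1979-07-26 (4 days later).
From 1979-07-26 to 1979-10-13: 5 + 31 + 30 + 13 = 79 days (rest of July, August, September, October).
79 ÷ 7 = 11 full weeks with remainder 2, so 11 more Thursdays after the first → 12.

12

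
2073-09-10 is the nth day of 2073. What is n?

Days in months before September: 31 + 28 + 31 + 30 + 31 + 30 + 31 + 31 = 243.
Plus 10 days into September → day 253.

253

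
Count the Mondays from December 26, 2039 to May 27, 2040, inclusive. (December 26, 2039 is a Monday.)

December 26, 2039 is a Monday; the first Monday on or after it is December 26, 2039.
From December 26, 2039 to May 27, 2040: 5 + 31 + 29 + 31 + 30 + 27 = 153 days (rest of December, January, February, March, April, May).
153 ÷ 7 = 21 full weeks with remainder 6, so 21 more Mondays after the first → 22.

22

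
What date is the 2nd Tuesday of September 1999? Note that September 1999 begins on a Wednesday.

September 14, 1999

September 1999 begins on a Wednesday, so the first Tuesday is September 7 (6 days later).
The 2nd Tuesday is 1 weeks later: 7 + 7 = 14.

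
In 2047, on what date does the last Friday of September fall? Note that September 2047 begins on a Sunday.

27 September 2047

September 2047 begins on a Sunday, so the first Friday is September 6 (5 days later).
September 2047 has 30 days. Adding weeks: 6, 13, 20, 27 — the last one ≤ 30 is the 27th.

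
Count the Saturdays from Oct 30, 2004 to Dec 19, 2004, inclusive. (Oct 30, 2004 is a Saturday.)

8

Oct 30, 2004 is a Saturday; the first Saturday on or after it is Oct 30, 2004.
From Oct 30, 2004 to Dec 19, 2004: 1 + 30 + 19 = 50 days (rest of Oct, Nov, Dec).
50 ÷ 7 = 7 full weeks with remainder 1, so 7 more Saturdays after the first → 8.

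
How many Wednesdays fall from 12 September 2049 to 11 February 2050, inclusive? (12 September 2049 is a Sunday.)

12 September 2049 is a Sunday; the first Wednesday on or after it is 15 September 2049 (3 days later).
From 15 September 2049 to 11 February 2050: 15 + 31 + 30 + 31 + 31 + 11 = 149 days (rest of September, October, November, December, January, February).
149 ÷ 7 = 21 full weeks with remainder 2, so 21 more Wednesdays after the first → 22.

22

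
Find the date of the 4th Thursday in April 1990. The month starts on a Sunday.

April 1990 begins on a Sunday, so the first Thursday is April 5 (4 days later).
The 4th Thursday is 3 weeks later: 5 + 21 = 26.

April 26, 1990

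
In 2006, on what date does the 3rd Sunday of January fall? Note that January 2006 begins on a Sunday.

January 15, 2006

January 2006 begins on a Sunday, so the first Sunday is January 1.
The 3rd Sunday is 2 weeks later: 1 + 14 = 15.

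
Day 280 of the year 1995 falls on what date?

1995-10-07

January has 31 days (280 − 31 = 249 remain).
February has 28 days (249 − 28 = 221 remain).
March has 31 days (221 − 31 = 190 remain).
April has 30 days (190 − 30 = 160 remain).
May has 31 days (160 − 31 = 129 remain).
June has 30 days (129 − 30 = 99 remain).
July has 31 days (99 − 31 = 68 remain).
August has 31 days (68 − 31 = 37 remain).
September has 30 days (37 − 30 = 7 remain).
7 into October → October 7.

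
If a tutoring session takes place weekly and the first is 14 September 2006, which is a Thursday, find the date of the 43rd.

5 July 2007

The 43rd occurrence is 42 intervals after the first: 42 × 7 = 294 days after 14 September 2006.
September has 30 days — 16 days to the end of September leaves 278.
October has 31 days (247 left).
November has 30 days (217 left).
December has 31 days (186 left).
January has 31 days (155 left).
February has 28 days (127 left).
March has 31 days (96 left).
April has 30 days (66 left).
May has 31 days (35 left).
June has 30 days (5 left).
5 days into July → 5 July 2007.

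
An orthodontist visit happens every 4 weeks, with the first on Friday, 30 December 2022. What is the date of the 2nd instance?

27 January 2023

The 2nd occurrence is 1 interval after the first: 1 × 28 = 28 days after 30 December 2022.
December has 31 days — 1 day to the end of December leaves 27.
27 days into January → 27 January 2023.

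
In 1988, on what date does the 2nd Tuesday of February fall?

The first Tuesday of February 1988 is February 2.
The 2nd Tuesday is 1 weeks later: 2 + 7 = 9.

February 9, 1988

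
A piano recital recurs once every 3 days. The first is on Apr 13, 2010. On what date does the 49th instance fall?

Sep 4, 2010

The 49th occurrence is 48 intervals after the first: 48 × 3 = 144 days after Apr 13, 2010.
Apr has 30 days — 17 days to the end of Apr leaves 127.
May has 31 days (96 left).
Jun has 30 days (66 left).
Jul has 31 days (35 left).
Aug has 31 days (4 left).
4 days into Sep → Sep 4, 2010.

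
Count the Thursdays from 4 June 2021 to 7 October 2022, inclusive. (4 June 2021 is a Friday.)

4 June 2021 is a Friday; the first Thursday on or after it is 10 June 2021 (6 days later).
From 10 June 2021 to 7 October 2022: 204 + 280 = 484 days (rest of 2021, to 7 October 2022 in 2022).
484 ÷ 7 = 69 full weeks with remainder 1, so 69 more Thursdays after the first → 70.

70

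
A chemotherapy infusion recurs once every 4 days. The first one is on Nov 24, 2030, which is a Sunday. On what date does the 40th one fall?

The 40th occurrence is 39 intervals after the first: 39 × 4 = 156 days after Nov 24, 2030.
Nov has 30 days — 6 days to the end of Nov leaves 150.
Dec has 31 days (119 left).
Jan has 31 days (88 left).
Feb has 28 days (60 left).
Mar has 31 days (29 left).
29 days into Apr → Apr 29, 2031.

Apr 29, 2031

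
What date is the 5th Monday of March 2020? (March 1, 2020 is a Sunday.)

March 2020 begins on a Sunday, so the first Monday is March 2 (1 day later).
The 5th Monday is 4 weeks later: 2 + 28 = 30.

March 30, 2020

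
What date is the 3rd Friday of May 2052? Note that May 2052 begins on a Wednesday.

May 2052 begins on a Wednesday, so the first Friday is May 3 (2 days later).
The 3rd Friday is 2 weeks later: 3 + 14 = 17.

May 17, 2052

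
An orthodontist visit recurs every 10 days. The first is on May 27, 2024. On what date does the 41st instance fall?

The 41st occurrence is 40 intervals after the first: 40 × 10 = 400 days after May 27, 2024.
May has 31 days — 4 days to the end of May leaves 396.
Jun has 30 days (366 left).
Jul has 31 days (335 left).
Aug has 31 days (304 left).
Sep has 30 days (274 left).
Oct has 31 days (243 left).
Nov has 30 days (213 left).
Dec has 31 days (182 left).
Jan has 31 days (151 left).
Feb has 28 days (123 left).
Mar has 31 days (92 left).
Apr has 30 days (62 left).
May has 31 days (31 left).
Jun has 30 days (1 left).
1 day into Jul → Jul 1, 2025.

Jul 1, 2025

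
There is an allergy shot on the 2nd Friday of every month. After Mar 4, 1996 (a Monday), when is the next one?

Mar 1996 starts on a Friday; its first Friday is the 1st, so the 2nd Friday is the 8th — Mar 8, 1996.
Mar 8, 1996 is after Mar 4, 1996, so that is the next one.

Mar 8, 1996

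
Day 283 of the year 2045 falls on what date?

10 October 2045

January has 31 days (283 − 31 = 252 remain).
February has 28 days (252 − 28 = 224 remain).
March has 31 days (224 − 31 = 193 remain).
April has 30 days (193 − 30 = 163 remain).
May has 31 days (163 − 31 = 132 remain).
June has 30 days (132 − 30 = 102 remain).
July has 31 days (102 − 31 = 71 remain).
August has 31 days (71 − 31 = 40 remain).
September has 30 days (40 − 30 = 10 remain).
10 into October → October 10.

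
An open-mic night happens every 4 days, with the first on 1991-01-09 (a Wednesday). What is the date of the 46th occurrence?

1991-07-08

The 46th occurrence is 45 intervals after the first: 45 × 4 = 180 days after 1991-01-09.
January has 31 days — 22 days to the end of January leaves 158.
February has 28 days (130 left).
March has 31 days (99 left).
April has 30 days (69 left).
May has 31 days (38 left).
June has 30 days (8 left).
8 days into July → 1991-07-08.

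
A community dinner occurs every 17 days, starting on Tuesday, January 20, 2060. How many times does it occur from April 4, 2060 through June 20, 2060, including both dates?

4

Occurrences land 17·i days after January 20, 2060 for i = 0, 1, 2, …
April 4, 2060 is 75 days after the start; 75 ÷ 17 = 4 remainder 7; since the remainder is 7, round up to i = 5. First occurrence in the window: #6 on April 14, 2060 (5×17 = 85 days in).
June 20, 2060 is 152 days after the start; 152 ÷ 17 = 8 remainder 16. Last occurrence in the window: #9 on June 4, 2060.
Occurrences #6 through #9: 4 in total.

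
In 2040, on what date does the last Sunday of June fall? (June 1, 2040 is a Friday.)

June 24, 2040

June 2040 begins on a Friday, so the first Sunday is June 3 (2 days later).
June 2040 has 30 days. Adding weeks: 3, 10, 17, 24 — the last one ≤ 30 is the 24th.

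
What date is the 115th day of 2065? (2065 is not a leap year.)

Jan has 31 days (115 − 31 = 84 remain).
Feb has 28 days (84 − 28 = 56 remain).
Mar has 31 days (56 − 31 = 25 remain).
25 into Apr → Apr 25.

Apr 25, 2065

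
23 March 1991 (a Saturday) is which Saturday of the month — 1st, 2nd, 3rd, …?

Day 23 falls in week ⌈23/7⌉ of the month.
Days 1–7 hold the 1st Saturday, 8–14 the 2nd, 15–21 the 3rd, 22–28 the 4th, 29–31 the 5th.
23 is in the range for the 4th.

4th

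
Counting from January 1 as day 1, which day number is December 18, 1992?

353

Days in months before December: 31 + 29 + 31 + 30 + 31 + 30 + 31 + 31 + 30 + 31 + 30 = 335.
Plus 18 days into December → day 353.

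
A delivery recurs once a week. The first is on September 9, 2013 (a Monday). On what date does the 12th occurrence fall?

The 12th occurrence is 11 intervals after the first: 11 × 7 = 77 days after September 9, 2013.
September has 30 days — 21 days to the end of September leaves 56.
October has 31 days (25 left).
25 days into November → November 25, 2013.

November 25, 2013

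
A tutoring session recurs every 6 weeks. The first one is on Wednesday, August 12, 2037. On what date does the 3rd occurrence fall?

The 3rd occurrence is 2 intervals after the first: 2 × 42 = 84 days after August 12, 2037.
August has 31 days — 19 days to the end of August leaves 65.
September has 30 days (35 left).
October has 31 days (4 left).
4 days into November → November 4, 2037.

November 4, 2037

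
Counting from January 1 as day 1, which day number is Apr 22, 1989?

Days in months before Apr: 31 + 28 + 31 = 90.
Plus 22 days into Apr → day 112.

112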